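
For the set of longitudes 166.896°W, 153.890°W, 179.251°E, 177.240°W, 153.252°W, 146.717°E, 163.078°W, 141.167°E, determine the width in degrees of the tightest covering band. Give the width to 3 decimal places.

Sort the longitudes: -177.240°, -166.896°, -163.078°, -153.890°, -153.252°, +141.167°, +146.717°, +179.251°.
Eastward gaps between consecutive values (wrapping around): 10.344°, 3.818°, 9.188°, 0.638°, 294.419°, 5.550°, 32.534°, 3.509°.
Largest gap = 294.419° ⇒ minimal covering band is its complement: 360° − 294.419° = 65.581°.
Band runs from +141.167° eastward to -153.252°, crossing the antimeridian.

65.581°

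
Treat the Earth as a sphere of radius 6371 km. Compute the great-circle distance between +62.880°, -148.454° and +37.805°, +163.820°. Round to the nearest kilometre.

4227 km

Δλ = 163.820 − -148.454 = 312.274°; wrapped into (−180°, 180°]: -47.726°.
Δφ = 37.805 − 62.880 = -25.075°.
a = sin²(Δφ/2) + cos φ₁ · cos φ₂ · sin²(Δλ/2) = 0.106069.
c = 2·atan2(√a, √(1−a)) = 0.66347 rad → d = 6371·c ≈ 4226.96 km.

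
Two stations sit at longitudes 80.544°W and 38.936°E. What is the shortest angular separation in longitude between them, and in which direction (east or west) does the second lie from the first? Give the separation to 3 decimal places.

119.480° east

Raw difference: 38.936 − -80.544 = 119.48°.
Normalise into (−180°, 180°]: 119.48° stays 119.48°.
Positive ⇒ the second point lies to the east; separation 119.480°.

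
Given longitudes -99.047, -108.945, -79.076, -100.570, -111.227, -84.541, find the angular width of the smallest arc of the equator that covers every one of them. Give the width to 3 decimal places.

32.151°

Sort the longitudes: -111.227°, -108.945°, -100.570°, -99.047°, -84.541°, -79.076°.
Eastward gaps between consecutive values (wrapping around): 2.282°, 8.375°, 1.523°, 14.506°, 5.465°, 327.849°.
Largest gap = 327.849° ⇒ minimal covering band is its complement: 360° − 327.849° = 32.151°.
Band runs from -111.227° eastward to -79.076°.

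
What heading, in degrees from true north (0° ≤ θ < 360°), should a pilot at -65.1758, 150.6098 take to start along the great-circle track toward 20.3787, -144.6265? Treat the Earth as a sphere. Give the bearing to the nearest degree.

Δλ = -144.6265 − 150.6098 = -295.2363°; wrapped into (−180°, 180°]: 64.7637°.
θ = atan2( sin Δλ · cos φ₂ , cos φ₁ · sin φ₂ − sin φ₁ · cos φ₂ · cos Δλ )
  = atan2(0.84794, 0.50894) = 59.028° → normalised to [0°, 360°): 59.028°.

59°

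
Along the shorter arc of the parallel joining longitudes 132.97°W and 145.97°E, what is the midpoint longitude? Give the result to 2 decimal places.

173.50°W

Signed shortest Δλ from -132.97° to +145.97° is -81.06°.
Midpoint longitude = -132.97° + (-81.06°)/2 = -132.97° − 40.53° = -173.50°.
(The naïve average (-132.97 + +145.97)/2 = 6.5° is on the wrong side of the globe.)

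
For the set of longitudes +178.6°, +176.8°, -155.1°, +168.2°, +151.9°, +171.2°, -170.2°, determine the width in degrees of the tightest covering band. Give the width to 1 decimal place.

53.0°

Sort the longitudes: -170.2°, -155.1°, +151.9°, +168.2°, +171.2°, +176.8°, +178.6°.
Eastward gaps between consecutive values (wrapping around): 15.1°, 307.0°, 16.3°, 3.0°, 5.6°, 1.8°, 11.2°.
Largest gap = 307.0° ⇒ minimal covering band is its complement: 360° − 307.0° = 53.0°.
Band runs from +151.9° eastward to -155.1°, crossing the antimeridian.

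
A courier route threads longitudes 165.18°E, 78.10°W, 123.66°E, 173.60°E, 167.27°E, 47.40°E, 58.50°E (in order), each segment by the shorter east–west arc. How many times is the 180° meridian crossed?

Leg 1: +165.18° → -78.10°, shortest Δλ = 116.72° (east) — crosses 180°.
Leg 2: -78.10° → +123.66°, shortest Δλ = -158.24° (west) — crosses 180°.
Leg 3: +123.66° → +173.60°, shortest Δλ = 49.94° (east) — does not cross 180°.
Leg 4: +173.60° → +167.27°, shortest Δλ = -6.33° (west) — does not cross 180°.
Leg 5: +167.27° → +47.40°, shortest Δλ = -119.87° (west) — does not cross 180°.
Leg 6: +47.40° → +58.50°, shortest Δλ = 11.1° (east) — does not cross 180°.
Total crossings: 2.

2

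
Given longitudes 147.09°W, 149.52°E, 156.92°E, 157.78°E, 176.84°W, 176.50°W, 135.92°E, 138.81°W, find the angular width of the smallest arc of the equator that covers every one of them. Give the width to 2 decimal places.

85.27°

Sort the longitudes: -176.84°, -176.50°, -147.09°, -138.81°, +135.92°, +149.52°, +156.92°, +157.78°.
Eastward gaps between consecutive values (wrapping around): 0.34°, 29.41°, 8.28°, 274.73°, 13.60°, 7.40°, 0.86°, 25.38°.
Largest gap = 274.73° ⇒ minimal covering band is its complement: 360° − 274.73° = 85.27°.
Band runs from +135.92° eastward to -138.81°, crossing the antimeridian.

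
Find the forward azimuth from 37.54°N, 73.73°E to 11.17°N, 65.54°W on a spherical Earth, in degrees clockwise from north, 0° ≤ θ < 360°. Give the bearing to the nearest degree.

Δλ = -65.54 − 73.73 = -139.27°.
θ = atan2( sin Δλ · cos φ₂ , cos φ₁ · sin φ₂ − sin φ₁ · cos φ₂ · cos Δλ )
  = atan2(-0.64013, 0.60659) = -46.541° → normalised to [0°, 360°): 313.459°.

313°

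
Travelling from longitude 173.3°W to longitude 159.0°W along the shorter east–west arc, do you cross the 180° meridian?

Signed shortest Δλ = ((-159.0 − -173.3 + 180) mod 360) − 180 = 14.3°.
Going east by 14.3° from -173.3° reaches -159.0° without touching 180°.

No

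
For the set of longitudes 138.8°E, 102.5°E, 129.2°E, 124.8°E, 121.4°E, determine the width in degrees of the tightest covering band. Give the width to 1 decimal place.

Sort the longitudes: +102.5°, +121.4°, +124.8°, +129.2°, +138.8°.
Eastward gaps between consecutive values (wrapping around): 18.9°, 3.4°, 4.4°, 9.6°, 323.7°.
Largest gap = 323.7° ⇒ minimal covering band is its complement: 360° − 323.7° = 36.3°.
Band runs from +102.5° eastward to +138.8°.

36.3°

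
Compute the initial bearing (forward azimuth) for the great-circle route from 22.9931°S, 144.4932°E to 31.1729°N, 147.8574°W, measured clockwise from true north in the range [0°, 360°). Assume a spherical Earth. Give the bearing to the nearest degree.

53°

Δλ = -147.8574 − 144.4932 = -292.3506°; wrapped into (−180°, 180°]: 67.6494°.
θ = atan2( sin Δλ · cos φ₂ , cos φ₁ · sin φ₂ − sin φ₁ · cos φ₂ · cos Δλ )
  = atan2(0.79133, 0.60359) = 52.665° → normalised to [0°, 360°): 52.665°.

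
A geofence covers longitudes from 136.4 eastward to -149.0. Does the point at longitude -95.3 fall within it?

Band width going east from +136.4° to -149.0°: ((-149.0 − 136.4) mod 360) = 74.6°.
Offset of -95.3° east of the west edge: ((-95.3 − 136.4) mod 360) = 128.3°.
128.3° > 74.6° ⇒ outside.

No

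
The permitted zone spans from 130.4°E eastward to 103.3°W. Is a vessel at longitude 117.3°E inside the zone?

No

Band width going east from +130.4° to -103.3°: ((-103.3 − 130.4) mod 360) = 126.3°.
Offset of +117.3° east of the west edge: ((117.3 − 130.4) mod 360) = 346.9°.
346.9° > 126.3° ⇒ outside.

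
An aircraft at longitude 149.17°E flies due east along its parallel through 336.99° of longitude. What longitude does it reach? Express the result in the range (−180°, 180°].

Start at +149.17°; shift +336.99° → +486.16°.
+486.16° lies outside (−180°, 180°]; subtract 360° → +126.16°.

126.16°E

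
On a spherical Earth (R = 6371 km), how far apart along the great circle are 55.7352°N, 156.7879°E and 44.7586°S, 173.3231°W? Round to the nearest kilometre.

11521 km

Δλ = -173.3231 − 156.7879 = -330.1110°; wrapped into (−180°, 180°]: 29.8890°.
Δφ = -44.7586 − 55.7352 = -100.4938°.
a = sin²(Δφ/2) + cos φ₁ · cos φ₂ · sin²(Δλ/2) = 0.617652.
c = 2·atan2(√a, √(1−a)) = 1.80833 rad → d = 6371·c ≈ 11520.86 km.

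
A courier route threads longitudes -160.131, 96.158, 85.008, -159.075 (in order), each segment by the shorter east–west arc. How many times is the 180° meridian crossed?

2

Leg 1: -160.131° → +96.158°, shortest Δλ = -103.711° (west) — crosses 180°.
Leg 2: +96.158° → +85.008°, shortest Δλ = -11.15° (west) — does not cross 180°.
Leg 3: +85.008° → -159.075°, shortest Δλ = 115.917° (east) — crosses 180°.
Total crossings: 2.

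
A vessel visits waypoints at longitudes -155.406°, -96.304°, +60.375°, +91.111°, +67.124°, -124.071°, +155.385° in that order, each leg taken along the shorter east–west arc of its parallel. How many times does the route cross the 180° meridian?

2

Leg 1: -155.406° → -96.304°, shortest Δλ = 59.102° (east) — does not cross 180°.
Leg 2: -96.304° → +60.375°, shortest Δλ = 156.679° (east) — does not cross 180°.
Leg 3: +60.375° → +91.111°, shortest Δλ = 30.736° (east) — does not cross 180°.
Leg 4: +91.111° → +67.124°, shortest Δλ = -23.987° (west) — does not cross 180°.
Leg 5: +67.124° → -124.071°, shortest Δλ = 168.805° (east) — crosses 180°.
Leg 6: -124.071° → +155.385°, shortest Δλ = -80.544° (west) — crosses 180°.
Total crossings: 2.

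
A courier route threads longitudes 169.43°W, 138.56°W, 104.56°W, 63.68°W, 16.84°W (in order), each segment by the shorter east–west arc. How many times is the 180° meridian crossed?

0

Leg 1: -169.43° → -138.56°, shortest Δλ = 30.87° (east) — does not cross 180°.
Leg 2: -138.56° → -104.56°, shortest Δλ = 34.0° (east) — does not cross 180°.
Leg 3: -104.56° → -63.68°, shortest Δλ = 40.88° (east) — does not cross 180°.
Leg 4: -63.68° → -16.84°, shortest Δλ = 46.84° (east) — does not cross 180°.
Total crossings: 0.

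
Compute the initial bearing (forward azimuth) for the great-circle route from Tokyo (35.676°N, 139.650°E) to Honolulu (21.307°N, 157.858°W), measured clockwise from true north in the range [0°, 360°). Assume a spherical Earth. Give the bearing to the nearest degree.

Δλ = -157.858 − 139.650 = -297.508°; wrapped into (−180°, 180°]: 62.492°.
θ = atan2( sin Δλ · cos φ₂ , cos φ₁ · sin φ₂ − sin φ₁ · cos φ₂ · cos Δλ )
  = atan2(0.82632, 0.04422) = 86.937° → normalised to [0°, 360°): 86.937°.

87°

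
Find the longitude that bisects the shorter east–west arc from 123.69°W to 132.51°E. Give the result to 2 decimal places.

Signed shortest Δλ from -123.69° to +132.51° is -103.80°.
Midpoint longitude = -123.69° + (-103.80°)/2 = -123.69° − 51.90° = -175.59°.
(The naïve average (-123.69 + +132.51)/2 = 4.41° is on the wrong side of the globe.)

175.59°W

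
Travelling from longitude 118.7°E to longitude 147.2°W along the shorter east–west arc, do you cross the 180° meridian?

Naïve |-147.2 − 118.7| = 265.9° > 180°, so the shorter arc goes the other way round — across 180°.
Signed shortest Δλ = ((-147.2 − 118.7 + 180) mod 360) − 180 = 94.1°.
Going east by 94.1° from +118.7° passes through 180° before reaching -147.2°.

Yes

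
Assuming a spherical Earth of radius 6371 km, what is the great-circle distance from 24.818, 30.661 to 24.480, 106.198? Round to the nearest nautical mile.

Δλ = 106.198 − 30.661 = 75.537°.
Δφ = 24.480 − 24.818 = -0.338°.
a = sin²(Δφ/2) + cos φ₁ · cos φ₂ · sin²(Δλ/2) = 0.309880.
c = 2·atan2(√a, √(1−a)) = 1.18074 rad → d = 6371·c ≈ 7522.50 km ≈ 4061.83 nmi.

4062 nmi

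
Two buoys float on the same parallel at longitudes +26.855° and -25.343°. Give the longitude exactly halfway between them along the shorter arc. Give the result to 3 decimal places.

Signed shortest Δλ from +26.855° to -25.343° is -52.198°.
Midpoint longitude = +26.855° + (-52.198°)/2 = +26.855° − 26.099° = +0.756°.

+0.756°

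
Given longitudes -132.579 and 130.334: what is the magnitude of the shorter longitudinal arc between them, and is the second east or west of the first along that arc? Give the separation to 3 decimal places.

97.087° west

Raw difference: 130.334 − -132.579 = 262.913°.
Normalise into (−180°, 180°]: 262.913° − 360° = -97.087°.
Negative ⇒ the second point lies to the west; separation 97.087°.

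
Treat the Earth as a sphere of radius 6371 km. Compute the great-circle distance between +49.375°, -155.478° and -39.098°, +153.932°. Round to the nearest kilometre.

11017 km

Δλ = 153.932 − -155.478 = 309.410°; wrapped into (−180°, 180°]: -50.590°.
Δφ = -39.098 − 49.375 = -88.473°.
a = sin²(Δφ/2) + cos φ₁ · cos φ₂ · sin²(Δλ/2) = 0.578928.
c = 2·atan2(√a, √(1−a)) = 1.72931 rad → d = 6371·c ≈ 11017.46 km.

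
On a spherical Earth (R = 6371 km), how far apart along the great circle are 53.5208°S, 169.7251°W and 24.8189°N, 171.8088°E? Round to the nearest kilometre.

Δλ = 171.8088 − -169.7251 = 341.5339°; wrapped into (−180°, 180°]: -18.4661°.
Δφ = 24.8189 − -53.5208 = 78.3397°.
a = sin²(Δφ/2) + cos φ₁ · cos φ₂ · sin²(Δλ/2) = 0.412838.
c = 2·atan2(√a, √(1−a)) = 1.39558 rad → d = 6371·c ≈ 8891.22 km.

8891 km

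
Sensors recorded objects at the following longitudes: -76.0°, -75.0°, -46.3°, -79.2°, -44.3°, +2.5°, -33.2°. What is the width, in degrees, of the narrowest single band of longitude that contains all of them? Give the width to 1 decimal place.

Sort the longitudes: -79.2°, -76.0°, -75.0°, -46.3°, -44.3°, -33.2°, +2.5°.
Eastward gaps between consecutive values (wrapping around): 3.2°, 1.0°, 28.7°, 2.0°, 11.1°, 35.7°, 278.3°.
Largest gap = 278.3° ⇒ minimal covering band is its complement: 360° − 278.3° = 81.7°.
Band runs from -79.2° eastward to +2.5°.

81.7°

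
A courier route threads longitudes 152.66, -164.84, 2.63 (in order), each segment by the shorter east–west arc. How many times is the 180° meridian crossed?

Leg 1: +152.66° → -164.84°, shortest Δλ = 42.5° (east) — crosses 180°.
Leg 2: -164.84° → +2.63°, shortest Δλ = 167.47° (east) — does not cross 180°.
Total crossings: 1.

1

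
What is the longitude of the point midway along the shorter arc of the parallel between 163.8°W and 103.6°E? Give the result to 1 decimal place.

149.9°E

Signed shortest Δλ from -163.8° to +103.6° is -92.6°.
Midpoint longitude = -163.8° + (-92.6°)/2 = -163.8° − 46.3° = -210.1°.
Normalise into (−180°, 180°]: +149.9°.
(The naïve average (-163.8 + +103.6)/2 = -30.1° is on the wrong side of the globe.)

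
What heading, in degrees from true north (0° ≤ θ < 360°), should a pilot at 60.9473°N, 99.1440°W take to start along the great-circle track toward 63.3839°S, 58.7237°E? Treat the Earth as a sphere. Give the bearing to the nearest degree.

Δλ = 58.7237 − -99.1440 = 157.8677°.
θ = atan2( sin Δλ · cos φ₂ , cos φ₁ · sin φ₂ − sin φ₁ · cos φ₂ · cos Δλ )
  = atan2(0.16879, -0.07137) = 112.921° → normalised to [0°, 360°): 112.921°.

113°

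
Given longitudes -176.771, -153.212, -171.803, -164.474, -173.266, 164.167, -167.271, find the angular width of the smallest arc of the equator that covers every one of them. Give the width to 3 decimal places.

Sort the longitudes: -176.771°, -173.266°, -171.803°, -167.271°, -164.474°, -153.212°, +164.167°.
Eastward gaps between consecutive values (wrapping around): 3.505°, 1.463°, 4.532°, 2.797°, 11.262°, 317.379°, 19.062°.
Largest gap = 317.379° ⇒ minimal covering band is its complement: 360° − 317.379° = 42.621°.
Band runs from +164.167° eastward to -153.212°, crossing the antimeridian.

42.621°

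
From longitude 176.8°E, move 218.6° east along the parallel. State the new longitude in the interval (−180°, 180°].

Start at +176.8°; shift +218.6° → +395.4°.
+395.4° lies outside (−180°, 180°]; subtract 360° → +35.4°.

35.4°E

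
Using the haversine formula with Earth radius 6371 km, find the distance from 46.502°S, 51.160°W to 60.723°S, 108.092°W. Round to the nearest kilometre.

3922 km

Δλ = -108.092 − -51.160 = -56.932°.
Δφ = -60.723 − -46.502 = -14.221°.
a = sin²(Δφ/2) + cos φ₁ · cos φ₂ · sin²(Δλ/2) = 0.091796.
c = 2·atan2(√a, √(1−a)) = 0.61563 rad → d = 6371·c ≈ 3922.19 km.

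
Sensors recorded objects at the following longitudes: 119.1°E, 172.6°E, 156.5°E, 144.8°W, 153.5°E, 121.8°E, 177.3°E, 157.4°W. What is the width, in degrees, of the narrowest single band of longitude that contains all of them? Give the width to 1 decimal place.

Sort the longitudes: -157.4°, -144.8°, +119.1°, +121.8°, +153.5°, +156.5°, +172.6°, +177.3°.
Eastward gaps between consecutive values (wrapping around): 12.6°, 263.9°, 2.7°, 31.7°, 3.0°, 16.1°, 4.7°, 25.3°.
Largest gap = 263.9° ⇒ minimal covering band is its complement: 360° − 263.9° = 96.1°.
Band runs from +119.1° eastward to -144.8°, crossing the antimeridian.

96.1°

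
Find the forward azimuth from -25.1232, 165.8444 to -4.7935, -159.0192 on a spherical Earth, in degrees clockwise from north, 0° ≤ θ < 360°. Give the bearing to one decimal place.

64.8°

Δλ = -159.0192 − 165.8444 = -324.8636°; wrapped into (−180°, 180°]: 35.1364°.
θ = atan2( sin Δλ · cos φ₂ , cos φ₁ · sin φ₂ − sin φ₁ · cos φ₂ · cos Δλ )
  = atan2(0.57351, 0.27033) = 64.763° → normalised to [0°, 360°): 64.763°.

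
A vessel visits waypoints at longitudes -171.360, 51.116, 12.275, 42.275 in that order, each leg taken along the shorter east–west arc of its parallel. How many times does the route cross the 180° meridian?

1

Leg 1: -171.360° → +51.116°, shortest Δλ = -137.524° (west) — crosses 180°.
Leg 2: +51.116° → +12.275°, shortest Δλ = -38.841° (west) — does not cross 180°.
Leg 3: +12.275° → +42.275°, shortest Δλ = 30.0° (east) — does not cross 180°.
Total crossings: 1.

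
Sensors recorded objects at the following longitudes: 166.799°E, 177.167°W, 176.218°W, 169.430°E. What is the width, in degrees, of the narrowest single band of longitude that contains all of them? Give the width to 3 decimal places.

Sort the longitudes: -177.167°, -176.218°, +166.799°, +169.430°.
Eastward gaps between consecutive values (wrapping around): 0.949°, 343.017°, 2.631°, 13.403°.
Largest gap = 343.017° ⇒ minimal covering band is its complement: 360° − 343.017° = 16.983°.
Band runs from +166.799° eastward to -176.218°, crossing the antimeridian.

16.983°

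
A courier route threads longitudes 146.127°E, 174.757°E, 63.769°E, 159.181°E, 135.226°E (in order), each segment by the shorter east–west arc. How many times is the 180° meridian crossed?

Leg 1: +146.127° → +174.757°, shortest Δλ = 28.63° (east) — does not cross 180°.
Leg 2: +174.757° → +63.769°, shortest Δλ = -110.988° (west) — does not cross 180°.
Leg 3: +63.769° → +159.181°, shortest Δλ = 95.412° (east) — does not cross 180°.
Leg 4: +159.181° → +135.226°, shortest Δλ = -23.955° (west) — does not cross 180°.
Total crossings: 0.

0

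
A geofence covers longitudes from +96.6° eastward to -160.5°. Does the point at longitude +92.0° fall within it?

Band width going east from +96.6° to -160.5°: ((-160.5 − 96.6) mod 360) = 102.9°.
Offset of +92.0° east of the west edge: ((92.0 − 96.6) mod 360) = 355.4°.
355.4° > 102.9° ⇒ outside.

No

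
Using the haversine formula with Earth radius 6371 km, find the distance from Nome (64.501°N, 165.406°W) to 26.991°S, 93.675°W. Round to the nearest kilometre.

11878 km

Δλ = -93.675 − -165.406 = 71.731°.
Δφ = -26.991 − 64.501 = -91.492°.
a = sin²(Δφ/2) + cos φ₁ · cos φ₂ · sin²(Δλ/2) = 0.644695.
c = 2·atan2(√a, √(1−a)) = 1.86439 rad → d = 6371·c ≈ 11878.00 km.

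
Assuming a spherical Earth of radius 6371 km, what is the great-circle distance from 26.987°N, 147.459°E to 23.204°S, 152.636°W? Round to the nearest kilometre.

Δλ = -152.636 − 147.459 = -300.095°; wrapped into (−180°, 180°]: 59.905°.
Δφ = -23.204 − 26.987 = -50.191°.
a = sin²(Δφ/2) + cos φ₁ · cos φ₂ · sin²(Δλ/2) = 0.384053.
c = 2·atan2(√a, √(1−a)) = 1.33677 rad → d = 6371·c ≈ 8516.58 km.

8517 km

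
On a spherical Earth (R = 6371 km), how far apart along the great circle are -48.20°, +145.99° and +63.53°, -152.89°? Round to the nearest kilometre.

13520 km

Δλ = -152.89 − 145.99 = -298.88°; wrapped into (−180°, 180°]: 61.12°.
Δφ = 63.53 − -48.20 = 111.73°.
a = sin²(Δφ/2) + cos φ₁ · cos φ₂ · sin²(Δλ/2) = 0.761919.
c = 2·atan2(√a, √(1−a)) = 2.12215 rad → d = 6371·c ≈ 13520.19 km.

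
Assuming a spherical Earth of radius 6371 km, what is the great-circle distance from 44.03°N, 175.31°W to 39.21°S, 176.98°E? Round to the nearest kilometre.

Δλ = 176.98 − -175.31 = 352.29°; wrapped into (−180°, 180°]: -7.71°.
Δφ = -39.21 − 44.03 = -83.24°.
a = sin²(Δφ/2) + cos φ₁ · cos φ₂ · sin²(Δλ/2) = 0.443663.
c = 2·atan2(√a, √(1−a)) = 1.45788 rad → d = 6371·c ≈ 9288.17 km.

9288 km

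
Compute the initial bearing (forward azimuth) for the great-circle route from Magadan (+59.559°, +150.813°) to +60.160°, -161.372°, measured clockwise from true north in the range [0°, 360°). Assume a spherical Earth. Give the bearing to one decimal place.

Δλ = -161.372 − 150.813 = -312.185°; wrapped into (−180°, 180°]: 47.815°.
θ = atan2( sin Δλ · cos φ₂ , cos φ₁ · sin φ₂ − sin φ₁ · cos φ₂ · cos Δλ )
  = atan2(0.36870, 0.15140) = 67.675° → normalised to [0°, 360°): 67.675°.

67.7°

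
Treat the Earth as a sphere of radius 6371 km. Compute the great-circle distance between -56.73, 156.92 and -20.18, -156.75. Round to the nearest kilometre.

5550 km

Δλ = -156.75 − 156.92 = -313.67°; wrapped into (−180°, 180°]: 46.33°.
Δφ = -20.18 − -56.73 = 36.55°.
a = sin²(Δφ/2) + cos φ₁ · cos φ₂ · sin²(Δλ/2) = 0.178013.
c = 2·atan2(√a, √(1−a)) = 0.87111 rad → d = 6371·c ≈ 5549.87 km.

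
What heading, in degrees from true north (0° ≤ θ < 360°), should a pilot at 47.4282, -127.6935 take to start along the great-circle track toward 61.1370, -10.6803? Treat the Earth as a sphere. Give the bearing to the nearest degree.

Δλ = -10.6803 − -127.6935 = 117.0132°.
θ = atan2( sin Δλ · cos φ₂ , cos φ₁ · sin φ₂ − sin φ₁ · cos φ₂ · cos Δλ )
  = atan2(0.43005, 0.75394) = 29.701° → normalised to [0°, 360°): 29.701°.

30°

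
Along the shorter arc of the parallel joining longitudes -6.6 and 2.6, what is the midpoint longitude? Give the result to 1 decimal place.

-2.0°

Signed shortest Δλ from -6.6° to +2.6° is +9.2°.
Midpoint longitude = -6.6° + (+9.2°)/2 = -6.6° + 4.6° = -2.0°.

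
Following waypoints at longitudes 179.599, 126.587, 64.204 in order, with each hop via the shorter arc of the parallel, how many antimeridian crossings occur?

0

Leg 1: +179.599° → +126.587°, shortest Δλ = -53.012° (west) — does not cross 180°.
Leg 2: +126.587° → +64.204°, shortest Δλ = -62.383° (west) — does not cross 180°.
Total crossings: 0.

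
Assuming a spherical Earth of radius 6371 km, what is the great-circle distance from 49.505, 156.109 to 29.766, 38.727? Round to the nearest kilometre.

9252 km

Δλ = 38.727 − 156.109 = -117.382°.
Δφ = 29.766 − 49.505 = -19.739°.
a = sin²(Δφ/2) + cos φ₁ · cos φ₂ · sin²(Δλ/2) = 0.440860.
c = 2·atan2(√a, √(1−a)) = 1.45224 rad → d = 6371·c ≈ 9252.21 km.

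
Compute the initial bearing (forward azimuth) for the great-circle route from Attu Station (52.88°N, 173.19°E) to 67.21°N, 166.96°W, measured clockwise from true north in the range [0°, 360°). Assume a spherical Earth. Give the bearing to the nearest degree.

Δλ = -166.96 − 173.19 = -340.15°; wrapped into (−180°, 180°]: 19.85°.
θ = atan2( sin Δλ · cos φ₂ , cos φ₁ · sin φ₂ − sin φ₁ · cos φ₂ · cos Δλ )
  = atan2(0.13153, 0.26586) = 26.323° → normalised to [0°, 360°): 26.323°.

26°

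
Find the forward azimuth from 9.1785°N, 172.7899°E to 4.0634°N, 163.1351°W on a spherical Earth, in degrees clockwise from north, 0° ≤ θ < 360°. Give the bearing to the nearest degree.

100°

Δλ = -163.1351 − 172.7899 = -335.9250°; wrapped into (−180°, 180°]: 24.0750°.
θ = atan2( sin Δλ · cos φ₂ , cos φ₁ · sin φ₂ − sin φ₁ · cos φ₂ · cos Δλ )
  = atan2(0.40691, -0.07532) = 100.486° → normalised to [0°, 360°): 100.486°.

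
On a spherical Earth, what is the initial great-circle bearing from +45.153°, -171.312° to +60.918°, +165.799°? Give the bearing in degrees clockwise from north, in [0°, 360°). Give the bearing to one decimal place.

327.7°

Δλ = 165.799 − -171.312 = 337.111°; wrapped into (−180°, 180°]: -22.889°.
θ = atan2( sin Δλ · cos φ₂ , cos φ₁ · sin φ₂ − sin φ₁ · cos φ₂ · cos Δλ )
  = atan2(-0.18905, 0.29883) = -32.319° → normalised to [0°, 360°): 327.681°.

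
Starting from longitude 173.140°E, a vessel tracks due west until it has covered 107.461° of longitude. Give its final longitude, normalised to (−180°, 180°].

Start at +173.140°; shift −107.461° → +65.679°.
+65.679° already lies in (−180°, 180°].

65.679°E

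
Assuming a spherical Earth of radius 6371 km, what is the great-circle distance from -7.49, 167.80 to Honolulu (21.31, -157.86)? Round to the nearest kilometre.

4929 km

Δλ = -157.86 − 167.80 = -325.66°; wrapped into (−180°, 180°]: 34.34°.
Δφ = 21.31 − -7.49 = 28.80°.
a = sin²(Δφ/2) + cos φ₁ · cos φ₂ · sin²(Δλ/2) = 0.142343.
c = 2·atan2(√a, √(1−a)) = 0.77372 rad → d = 6371·c ≈ 4929.39 km.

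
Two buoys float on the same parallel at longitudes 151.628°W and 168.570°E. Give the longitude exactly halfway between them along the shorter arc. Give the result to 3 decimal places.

171.529°W

Signed shortest Δλ from -151.628° to +168.570° is -39.802°.
Midpoint longitude = -151.628° + (-39.802°)/2 = -151.628° − 19.901° = -171.529°.
(The naïve average (-151.628 + +168.570)/2 = 8.471° is on the wrong side of the globe.)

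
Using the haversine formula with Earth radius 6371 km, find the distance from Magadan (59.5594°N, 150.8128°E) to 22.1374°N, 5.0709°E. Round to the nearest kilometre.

Δλ = 5.0709 − 150.8128 = -145.7419°.
Δφ = 22.1374 − 59.5594 = -37.4220°.
a = sin²(Δφ/2) + cos φ₁ · cos φ₂ · sin²(Δλ/2) = 0.531497.
c = 2·atan2(√a, √(1−a)) = 1.63383 rad → d = 6371·c ≈ 10409.14 km.

10409 km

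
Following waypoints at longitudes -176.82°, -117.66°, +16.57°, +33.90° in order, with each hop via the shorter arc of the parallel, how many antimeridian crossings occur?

0

Leg 1: -176.82° → -117.66°, shortest Δλ = 59.16° (east) — does not cross 180°.
Leg 2: -117.66° → +16.57°, shortest Δλ = 134.23° (east) — does not cross 180°.
Leg 3: +16.57° → +33.90°, shortest Δλ = 17.33° (east) — does not cross 180°.
Total crossings: 0.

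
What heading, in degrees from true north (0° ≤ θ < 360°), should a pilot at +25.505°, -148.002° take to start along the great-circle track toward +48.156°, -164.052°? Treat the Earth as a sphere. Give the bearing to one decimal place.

Δλ = -164.052 − -148.002 = -16.050°.
θ = atan2( sin Δλ · cos φ₂ , cos φ₁ · sin φ₂ − sin φ₁ · cos φ₂ · cos Δλ )
  = atan2(-0.18444, 0.39631) = -24.957° → normalised to [0°, 360°): 335.043°.

335.0°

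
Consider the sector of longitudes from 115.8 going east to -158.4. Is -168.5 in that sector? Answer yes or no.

Yes

Band width going east from +115.8° to -158.4°: ((-158.4 − 115.8) mod 360) = 85.8°.
Offset of -168.5° east of the west edge: ((-168.5 − 115.8) mod 360) = 75.7°.
75.7° ≤ 85.8° ⇒ inside.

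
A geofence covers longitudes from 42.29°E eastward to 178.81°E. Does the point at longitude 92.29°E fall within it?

Yes

Band width going east from +42.29° to +178.81°: ((178.81 − 42.29) mod 360) = 136.52°.
Offset of +92.29° east of the west edge: ((92.29 − 42.29) mod 360) = 50.00°.
50.00° ≤ 136.52° ⇒ inside.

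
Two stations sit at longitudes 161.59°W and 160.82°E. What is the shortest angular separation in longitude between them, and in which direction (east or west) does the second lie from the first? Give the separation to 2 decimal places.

Raw difference: 160.82 − -161.59 = 322.41°.
Normalise into (−180°, 180°]: 322.41° − 360° = -37.59°.
Negative ⇒ the second point lies to the west; separation 37.59°.

37.59° west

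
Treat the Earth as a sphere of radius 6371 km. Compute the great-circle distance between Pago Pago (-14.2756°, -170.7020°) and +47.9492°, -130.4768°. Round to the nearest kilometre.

7983 km

Δλ = -130.4768 − -170.7020 = 40.2252°.
Δφ = 47.9492 − -14.2756 = 62.2248°.
a = sin²(Δφ/2) + cos φ₁ · cos φ₂ · sin²(Δλ/2) = 0.343751.
c = 2·atan2(√a, √(1−a)) = 1.25297 rad → d = 6371·c ≈ 7982.70 km.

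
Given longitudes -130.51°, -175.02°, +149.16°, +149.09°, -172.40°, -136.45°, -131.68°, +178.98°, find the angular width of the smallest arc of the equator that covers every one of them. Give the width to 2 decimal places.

80.40°

Sort the longitudes: -175.02°, -172.40°, -136.45°, -131.68°, -130.51°, +149.09°, +149.16°, +178.98°.
Eastward gaps between consecutive values (wrapping around): 2.62°, 35.95°, 4.77°, 1.17°, 279.60°, 0.07°, 29.82°, 6.00°.
Largest gap = 279.60° ⇒ minimal covering band is its complement: 360° − 279.60° = 80.40°.
Band runs from +149.09° eastward to -130.51°, crossing the antimeridian.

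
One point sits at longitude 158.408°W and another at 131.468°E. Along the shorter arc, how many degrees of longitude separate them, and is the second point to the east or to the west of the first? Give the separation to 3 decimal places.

Raw difference: 131.468 − -158.408 = 289.876°.
Normalise into (−180°, 180°]: 289.876° − 360° = -70.124°.
Negative ⇒ the second point lies to the west; separation 70.124°.

70.124° west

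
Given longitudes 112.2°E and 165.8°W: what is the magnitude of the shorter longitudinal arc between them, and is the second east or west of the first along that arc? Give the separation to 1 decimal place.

82.0° east

Raw difference: -165.8 − 112.2 = -278.0°.
Normalise into (−180°, 180°]: -278.0° + 360° = 82.0°.
Positive ⇒ the second point lies to the east; separation 82.0°.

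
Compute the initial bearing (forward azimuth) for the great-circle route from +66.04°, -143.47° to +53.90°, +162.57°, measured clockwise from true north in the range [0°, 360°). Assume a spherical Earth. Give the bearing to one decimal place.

271.4°

Δλ = 162.57 − -143.47 = 306.04°; wrapped into (−180°, 180°]: -53.96°.
θ = atan2( sin Δλ · cos φ₂ , cos φ₁ · sin φ₂ − sin φ₁ · cos φ₂ · cos Δλ )
  = atan2(-0.47643, 0.01134) = -88.636° → normalised to [0°, 360°): 271.364°.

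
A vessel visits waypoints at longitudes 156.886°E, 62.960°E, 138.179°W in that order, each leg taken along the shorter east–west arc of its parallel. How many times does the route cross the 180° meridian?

Leg 1: +156.886° → +62.960°, shortest Δλ = -93.926° (west) — does not cross 180°.
Leg 2: +62.960° → -138.179°, shortest Δλ = 158.861° (east) — crosses 180°.
Total crossings: 1.

1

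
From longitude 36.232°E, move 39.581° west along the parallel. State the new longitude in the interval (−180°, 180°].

Start at +36.232°; shift −39.581° → -3.349°.
-3.349° already lies in (−180°, 180°].

3.349°W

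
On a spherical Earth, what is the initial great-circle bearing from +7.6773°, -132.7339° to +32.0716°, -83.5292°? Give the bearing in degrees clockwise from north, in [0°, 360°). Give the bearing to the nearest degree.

55°

Δλ = -83.5292 − -132.7339 = 49.2047°.
θ = atan2( sin Δλ · cos φ₂ , cos φ₁ · sin φ₂ − sin φ₁ · cos φ₂ · cos Δλ )
  = atan2(0.64151, 0.45226) = 54.817° → normalised to [0°, 360°): 54.817°.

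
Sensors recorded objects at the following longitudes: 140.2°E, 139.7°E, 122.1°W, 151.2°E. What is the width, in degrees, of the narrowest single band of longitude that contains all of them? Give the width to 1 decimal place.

Sort the longitudes: -122.1°, +139.7°, +140.2°, +151.2°.
Eastward gaps between consecutive values (wrapping around): 261.8°, 0.5°, 11.0°, 86.7°.
Largest gap = 261.8° ⇒ minimal covering band is its complement: 360° − 261.8° = 98.2°.
Band runs from +139.7° eastward to -122.1°, crossing the antimeridian.

98.2°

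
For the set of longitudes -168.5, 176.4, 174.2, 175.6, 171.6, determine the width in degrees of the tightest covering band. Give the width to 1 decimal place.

Sort the longitudes: -168.5°, +171.6°, +174.2°, +175.6°, +176.4°.
Eastward gaps between consecutive values (wrapping around): 340.1°, 2.6°, 1.4°, 0.8°, 15.1°.
Largest gap = 340.1° ⇒ minimal covering band is its complement: 360° − 340.1° = 19.9°.
Band runs from +171.6° eastward to -168.5°, crossing the antimeridian.

19.9°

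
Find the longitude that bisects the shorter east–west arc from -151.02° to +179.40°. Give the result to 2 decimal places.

-165.81°

Signed shortest Δλ from -151.02° to +179.40° is -29.58°.
Midpoint longitude = -151.02° + (-29.58°)/2 = -151.02° − 14.79° = -165.81°.
(The naïve average (-151.02 + +179.40)/2 = 14.19° is on the wrong side of the globe.)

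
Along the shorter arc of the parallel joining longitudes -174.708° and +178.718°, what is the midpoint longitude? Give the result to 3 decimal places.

-177.995°

Signed shortest Δλ from -174.708° to +178.718° is -6.574°.
Midpoint longitude = -174.708° + (-6.574°)/2 = -174.708° − 3.287° = -177.995°.
(The naïve average (-174.708 + +178.718)/2 = 2.005° is on the wrong side of the globe.)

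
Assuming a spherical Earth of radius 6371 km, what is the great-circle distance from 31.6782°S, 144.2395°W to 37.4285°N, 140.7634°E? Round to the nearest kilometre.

10930 km

Δλ = 140.7634 − -144.2395 = 285.0029°; wrapped into (−180°, 180°]: -74.9971°.
Δφ = 37.4285 − -31.6782 = 69.1067°.
a = sin²(Δφ/2) + cos φ₁ · cos φ₂ · sin²(Δλ/2) = 0.572114.
c = 2·atan2(√a, √(1−a)) = 1.71553 rad → d = 6371·c ≈ 10929.63 km.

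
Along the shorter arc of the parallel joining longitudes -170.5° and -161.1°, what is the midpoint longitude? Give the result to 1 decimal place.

Signed shortest Δλ from -170.5° to -161.1° is +9.4°.
Midpoint longitude = -170.5° + (+9.4°)/2 = -170.5° + 4.7° = -165.8°.

-165.8°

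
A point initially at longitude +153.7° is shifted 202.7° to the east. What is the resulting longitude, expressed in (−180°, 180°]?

-3.6°

Start at +153.7°; shift +202.7° → +356.4°.
+356.4° lies outside (−180°, 180°]; subtract 360° → -3.6°.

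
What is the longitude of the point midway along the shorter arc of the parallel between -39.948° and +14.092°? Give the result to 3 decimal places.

Signed shortest Δλ from -39.948° to +14.092° is +54.040°.
Midpoint longitude = -39.948° + (+54.040°)/2 = -39.948° + 27.020° = -12.928°.

-12.928°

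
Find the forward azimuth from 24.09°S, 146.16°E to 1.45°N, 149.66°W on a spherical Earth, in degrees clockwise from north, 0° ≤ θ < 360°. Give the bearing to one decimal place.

Δλ = -149.66 − 146.16 = -295.82°; wrapped into (−180°, 180°]: 64.18°.
θ = atan2( sin Δλ · cos φ₂ , cos φ₁ · sin φ₂ − sin φ₁ · cos φ₂ · cos Δλ )
  = atan2(0.89988, 0.20082) = 77.420° → normalised to [0°, 360°): 77.420°.

77.4°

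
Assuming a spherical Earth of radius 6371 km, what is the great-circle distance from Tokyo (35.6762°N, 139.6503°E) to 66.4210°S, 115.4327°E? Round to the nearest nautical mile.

Δλ = 115.4327 − 139.6503 = -24.2176°.
Δφ = -66.4210 − 35.6762 = -102.0972°.
a = sin²(Δφ/2) + cos φ₁ · cos φ₂ · sin²(Δλ/2) = 0.619084.
c = 2·atan2(√a, √(1−a)) = 1.81127 rad → d = 6371·c ≈ 11539.63 km ≈ 6230.90 nmi.

6231 nmi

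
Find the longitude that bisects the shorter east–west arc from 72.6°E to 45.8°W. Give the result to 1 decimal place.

13.4°E

Signed shortest Δλ from +72.6° to -45.8° is -118.4°.
Midpoint longitude = +72.6° + (-118.4°)/2 = +72.6° − 59.2° = +13.4°.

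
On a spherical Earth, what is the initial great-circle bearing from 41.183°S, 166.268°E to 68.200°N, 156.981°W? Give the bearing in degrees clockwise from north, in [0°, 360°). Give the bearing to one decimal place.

13.9°

Δλ = -156.981 − 166.268 = -323.249°; wrapped into (−180°, 180°]: 36.751°.
θ = atan2( sin Δλ · cos φ₂ , cos φ₁ · sin φ₂ − sin φ₁ · cos φ₂ · cos Δλ )
  = atan2(0.22220, 0.89472) = 13.947° → normalised to [0°, 360°): 13.947°.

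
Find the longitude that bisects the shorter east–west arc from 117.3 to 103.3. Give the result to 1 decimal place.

Signed shortest Δλ from +117.3° to +103.3° is -14.0°.
Midpoint longitude = +117.3° + (-14.0°)/2 = +117.3° − 7.0° = +110.3°.

+110.3°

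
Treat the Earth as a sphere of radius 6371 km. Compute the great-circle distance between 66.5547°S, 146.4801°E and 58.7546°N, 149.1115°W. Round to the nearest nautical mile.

8048 nmi

Δλ = -149.1115 − 146.4801 = -295.5916°; wrapped into (−180°, 180°]: 64.4084°.
Δφ = 58.7546 − -66.5547 = 125.3093°.
a = sin²(Δφ/2) + cos φ₁ · cos φ₂ · sin²(Δλ/2) = 0.847611.
c = 2·atan2(√a, √(1−a)) = 2.33953 rad → d = 6371·c ≈ 14905.12 km ≈ 8048.12 nmi.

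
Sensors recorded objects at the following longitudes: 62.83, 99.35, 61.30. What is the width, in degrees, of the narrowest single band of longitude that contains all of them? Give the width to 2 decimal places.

38.05°

Sort the longitudes: +61.30°, +62.83°, +99.35°.
Eastward gaps between consecutive values (wrapping around): 1.53°, 36.52°, 321.95°.
Largest gap = 321.95° ⇒ minimal covering band is its complement: 360° − 321.95° = 38.05°.
Band runs from +61.30° eastward to +99.35°.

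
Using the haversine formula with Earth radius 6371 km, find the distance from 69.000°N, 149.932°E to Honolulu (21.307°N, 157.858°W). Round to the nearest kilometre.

6344 km

Δλ = -157.858 − 149.932 = -307.790°; wrapped into (−180°, 180°]: 52.210°.
Δφ = 21.307 − 69.000 = -47.693°.
a = sin²(Δφ/2) + cos φ₁ · cos φ₂ · sin²(Δλ/2) = 0.228091.
c = 2·atan2(√a, √(1−a)) = 0.99582 rad → d = 6371·c ≈ 6344.35 km.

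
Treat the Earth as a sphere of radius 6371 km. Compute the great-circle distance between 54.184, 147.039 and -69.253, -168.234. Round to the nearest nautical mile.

7665 nmi

Δλ = -168.234 − 147.039 = -315.273°; wrapped into (−180°, 180°]: 44.727°.
Δφ = -69.253 − 54.184 = -123.437°.
a = sin²(Δφ/2) + cos φ₁ · cos φ₂ · sin²(Δλ/2) = 0.805519.
c = 2·atan2(√a, √(1−a)) = 2.22817 rad → d = 6371·c ≈ 14195.66 km ≈ 7665.04 nmi.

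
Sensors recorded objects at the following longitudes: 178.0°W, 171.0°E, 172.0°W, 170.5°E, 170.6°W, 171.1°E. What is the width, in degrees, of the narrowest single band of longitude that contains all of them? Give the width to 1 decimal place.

18.9°

Sort the longitudes: -178.0°, -172.0°, -170.6°, +170.5°, +171.0°, +171.1°.
Eastward gaps between consecutive values (wrapping around): 6.0°, 1.4°, 341.1°, 0.5°, 0.1°, 10.9°.
Largest gap = 341.1° ⇒ minimal covering band is its complement: 360° − 341.1° = 18.9°.
Band runs from +170.5° eastward to -170.6°, crossing the antimeridian.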